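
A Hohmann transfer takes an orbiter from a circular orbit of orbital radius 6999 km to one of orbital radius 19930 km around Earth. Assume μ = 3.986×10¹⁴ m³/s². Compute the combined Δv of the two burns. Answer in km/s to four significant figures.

r₁ = 6999 km = 6.999×10⁶ m.
r₂ = 19930 km = 1.993×10⁷ m.
Transfer ellipse a_t = (r₁ + r₂)/2 = 1.346×10⁷ m.
At r₁: circular v_c1 = √(μ/r₁) = 7547 m/s; transfer-perigee v_p = √[μ(2/r₁ − 1/a_t)] = 9181 m/s.
Δv₁ = v_p − v_c1 = 1635 m/s.
At r₂: circular v_c2 = √(μ/r₂) = 4472 m/s; transfer-apogee v_a = √[μ(2/r₂ − 1/a_t)] = 3224 m/s.
Δv₂ = v_c2 − v_a = 1248 m/s.
Total Δv = Δv₁ + Δv₂ = 2883 m/s = 2.883 km/s.

Δv_total ≈ 2.883 km/s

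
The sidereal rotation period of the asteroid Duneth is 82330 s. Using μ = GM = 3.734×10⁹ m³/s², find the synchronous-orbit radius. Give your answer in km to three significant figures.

A synchronous orbit has period T, so by Kepler's third law a = (μT²/4π²)^(1/3).
μT²/4π² = 3.734×10⁹ × (8.233×10⁴)² / 39.48 = 6.411×10¹⁷ m³.
a = 8.623×10⁵ m = 862.27 km.

r_sync ≈ 862 km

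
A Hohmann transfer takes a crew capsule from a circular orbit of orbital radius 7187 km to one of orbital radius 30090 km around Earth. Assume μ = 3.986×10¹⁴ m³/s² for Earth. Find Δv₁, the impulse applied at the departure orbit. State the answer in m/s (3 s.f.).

Δv ≈ 2020 m/s

r₁ = 7187 km = 7.187×10⁶ m.
r₂ = 30090 km = 3.009×10⁷ m.
Transfer ellipse a_t = (r₁ + r₂)/2 = 1.864×10⁷ m.
At r₁: circular v_c1 = √(μ/r₁) = 7447 m/s; transfer-perigee v_p = √[μ(2/r₁ − 1/a_t)] = 9462 m/s.
Δv₁ = v_p − v_c1 = 2015 m/s.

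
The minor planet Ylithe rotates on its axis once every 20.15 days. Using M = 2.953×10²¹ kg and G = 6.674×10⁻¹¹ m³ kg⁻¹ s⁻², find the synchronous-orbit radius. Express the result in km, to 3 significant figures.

r_sync ≈ 24700 km

μ = GM = 6.674×10⁻¹¹ × 2.953×10²¹ = 1.971×10¹¹ m³/s².
T = 20.15 days = 1.741×10⁶ s.
A synchronous orbit has period T, so by Kepler's third law a = (μT²/4π²)^(1/3).
μT²/4π² = 1.971×10¹¹ × (1.741×10⁶)² / 39.48 = 1.513×10²² m³.
a = 2.473×10⁷ m = 24734 km.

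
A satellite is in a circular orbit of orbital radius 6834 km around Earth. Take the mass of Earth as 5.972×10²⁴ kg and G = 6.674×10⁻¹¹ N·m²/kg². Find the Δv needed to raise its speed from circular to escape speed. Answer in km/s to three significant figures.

μ = GM = 6.674×10⁻¹¹ × 5.972×10²⁴ = 3.986×10¹⁴ m³/s².
r = 6834 km = 6.834×10⁶ m.
Circular speed v_c = √(μ/r) = 7637 m/s.
Escape speed v_esc = √(2μ/r) = √2 × v_c = 10800 m/s.
Δv = v_esc − v_c = 3163 m/s = 3.163 km/s.

Δv ≈ 3.16 km/s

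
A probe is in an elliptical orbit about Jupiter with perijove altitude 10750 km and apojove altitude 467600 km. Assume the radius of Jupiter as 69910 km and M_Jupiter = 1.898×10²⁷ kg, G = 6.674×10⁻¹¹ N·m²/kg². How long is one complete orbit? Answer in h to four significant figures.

μ = GM = 6.674×10⁻¹¹ × 1.898×10²⁷ = 1.267×10¹⁷ m³/s².
r_p = 69910 + 10750 = 80660 km = 8.0660×10⁷ m.
r_a = 69910 + 467600 = 537510 km = 5.3751×10⁸ m.
Semi-major axis a = (r_p + r_a)/2 = (80660 + 5.3751×10⁵)/2 = 3.0908×10⁵ km = 3.091×10⁸ m.
By Kepler's third law T = 2π√(a³/μ) = 2π × 1.527×10⁴ = 9.593×10⁴ s.
= 26.65 h.

T ≈ 26.65 h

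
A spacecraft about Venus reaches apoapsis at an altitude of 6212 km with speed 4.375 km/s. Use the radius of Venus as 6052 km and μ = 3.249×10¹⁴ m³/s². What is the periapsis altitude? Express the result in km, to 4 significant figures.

r_a = 6052 + 6212 = 12264 km = 1.226×10⁷ m.
Specific energy ε = v²/2 − μ/r = -1.692×10⁷ J/kg, so a = −μ/(2ε) = 9.600×10⁶ m.
The apsides satisfy r_p + r_a = 2a, so the periapsis radius is 2a − r_a = 6.936×10⁶ m = 6936.0 km.
Periapsis altitude = 6936.0 − 6052 = 884.02 km.

periapsis altitude ≈ 884.0 km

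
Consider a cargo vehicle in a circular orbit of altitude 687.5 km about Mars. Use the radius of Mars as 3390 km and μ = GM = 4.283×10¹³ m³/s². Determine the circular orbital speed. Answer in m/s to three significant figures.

v ≈ 3240 m/s

r = 3390 + 687.5 = 4077.5 km = 4.0775×10⁶ m.
For a circular orbit v = √(μ/r) = √(4.283×10¹³ / 4.078×10⁶) = √(1.050×10⁷) = 3241 m/s.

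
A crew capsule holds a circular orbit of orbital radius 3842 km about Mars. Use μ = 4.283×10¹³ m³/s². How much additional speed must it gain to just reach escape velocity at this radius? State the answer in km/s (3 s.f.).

Δv ≈ 1.38 km/s

r = 3842 km = 3.842×10⁶ m.
Circular speed v_c = √(μ/r) = 3339 m/s.
Escape speed v_esc = √(2μ/r) = √2 × v_c = 4722 m/s.
Δv = v_esc − v_c = 1383 m/s = 1.383 km/s.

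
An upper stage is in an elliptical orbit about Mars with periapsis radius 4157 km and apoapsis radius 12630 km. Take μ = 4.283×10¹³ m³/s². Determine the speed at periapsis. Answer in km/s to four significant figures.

Semi-major axis a = (r_p + r_a)/2 = 8393.5 km = 8.394×10⁶ m.
Vis-viva: v² = μ(2/r − 1/a) = 4.283×10¹³ × (4.811×10⁻⁷ − 1.191×10⁻⁷) = 1.550×10⁷ m²/s².
v = 3937 m/s = 3.937 km/s.

v ≈ 3.937 km/s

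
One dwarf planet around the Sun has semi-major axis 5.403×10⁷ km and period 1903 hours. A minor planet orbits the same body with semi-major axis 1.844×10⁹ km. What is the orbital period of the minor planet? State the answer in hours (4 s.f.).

Kepler's third law: T² ∝ a³, so T₂ = T₁ (a₂/a₁)^(3/2).
a₂/a₁ = 34.13, (a₂/a₁)^(3/2) = 199.4.
T₂ = 1903 × 199.4 = 3.794×10⁵ hours.

T₂ ≈ 3.794×10⁵ hours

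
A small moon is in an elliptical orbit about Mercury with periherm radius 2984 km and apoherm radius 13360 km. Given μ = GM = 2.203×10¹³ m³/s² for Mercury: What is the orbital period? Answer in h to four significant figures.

Semi-major axis a = (r_p + r_a)/2 = (2984.0 + 13360)/2 = 8172.0 km = 8.172×10⁶ m.
By Kepler's third law T = 2π√(a³/μ) = 2π × 4.977×10³ = 3.127×10⁴ s.
= 8.687 h.

T ≈ 8.687 h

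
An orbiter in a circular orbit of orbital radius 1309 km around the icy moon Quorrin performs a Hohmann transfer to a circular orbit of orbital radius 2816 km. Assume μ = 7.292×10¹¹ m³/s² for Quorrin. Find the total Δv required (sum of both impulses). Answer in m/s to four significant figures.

r₁ = 1309 km = 1.309×10⁶ m.
r₂ = 2816 km = 2.816×10⁶ m.
Transfer ellipse a_t = (r₁ + r₂)/2 = 2.062×10⁶ m.
At r₁: circular v_c1 = √(μ/r₁) = 746.4 m/s; transfer-periapsis v_p = √[μ(2/r₁ − 1/a_t)] = 872.1 m/s.
Δv₁ = v_p − v_c1 = 125.7 m/s.
At r₂: circular v_c2 = √(μ/r₂) = 508.9 m/s; transfer-apoapsis v_a = √[μ(2/r₂ − 1/a_t)] = 405.4 m/s.
Δv₂ = v_c2 − v_a = 103.5 m/s.
Total Δv = Δv₁ + Δv₂ = 229.2 m/s.

Δv_total ≈ 229.2 m/s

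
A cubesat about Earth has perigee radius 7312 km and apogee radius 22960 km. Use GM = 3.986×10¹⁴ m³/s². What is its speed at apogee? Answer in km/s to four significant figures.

Semi-major axis a = (r_p + r_a)/2 = 15136 km = 1.514×10⁷ m.
Vis-viva: v² = μ(2/r − 1/a) = 3.986×10¹⁴ × (8.711×10⁻⁸ − 6.607×10⁻⁸) = 8.387×10⁶ m²/s².
v = 2896 m/s = 2.896 km/s.

v ≈ 2.896 km/s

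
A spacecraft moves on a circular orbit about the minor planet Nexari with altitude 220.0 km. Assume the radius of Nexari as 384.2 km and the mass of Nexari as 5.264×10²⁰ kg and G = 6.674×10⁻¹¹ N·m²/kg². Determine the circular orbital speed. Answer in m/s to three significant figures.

μ = GM = 6.674×10⁻¹¹ × 5.264×10²⁰ = 3.513×10¹⁰ m³/s².
r = 384.2 + 220.0 = 604.20 km = 6.0420×10⁵ m.
For a circular orbit v = √(μ/r) = √(3.513×10¹⁰ / 6.042×10⁵) = √(5.815×10⁴) = 241.1 m/s.

v ≈ 241 m/s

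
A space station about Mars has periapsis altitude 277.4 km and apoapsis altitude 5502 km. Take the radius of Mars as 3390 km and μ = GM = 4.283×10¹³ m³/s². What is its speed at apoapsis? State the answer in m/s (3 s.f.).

v ≈ 1680 m/s

r_p = 3390 + 277.4 = 3667.4 km = 3.6674×10⁶ m.
r_a = 3390 + 5502 = 8892.0 km = 8.8920×10⁶ m.
Semi-major axis a = (r_p + r_a)/2 = 6279.7 km = 6.280×10⁶ m.
Vis-viva: v² = μ(2/r − 1/a) = 4.283×10¹³ × (2.249×10⁻⁷ − 1.592×10⁻⁷) = 2.813×10⁶ m²/s².
v = 1677 m/s.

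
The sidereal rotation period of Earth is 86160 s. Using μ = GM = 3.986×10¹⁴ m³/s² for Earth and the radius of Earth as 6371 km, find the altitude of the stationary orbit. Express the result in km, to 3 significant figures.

A synchronous orbit has period T, so by Kepler's third law a = (μT²/4π²)^(1/3).
μT²/4π² = 3.986×10¹⁴ × (8.616×10⁴)² / 39.48 = 7.495×10²² m³.
a = 4.216×10⁷ m = 42163 km.
Altitude h = a − R = 42163 − 6371 = 35792 km.

h_sync ≈ 35800 km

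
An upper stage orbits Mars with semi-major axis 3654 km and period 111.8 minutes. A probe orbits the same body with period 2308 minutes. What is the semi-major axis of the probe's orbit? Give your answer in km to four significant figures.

a₂ ≈ 27500 km

Kepler's third law: a³ ∝ T², so a₂ = a₁ (T₂/T₁)^(2/3).
T₂/T₁ = 20.64, (T₂/T₁)^(2/3) = 7.525.
a₂ = 3654 × 7.525 = 27500 km.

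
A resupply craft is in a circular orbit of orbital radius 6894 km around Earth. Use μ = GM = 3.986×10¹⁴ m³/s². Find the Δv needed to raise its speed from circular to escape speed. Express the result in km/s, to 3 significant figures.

r = 6894 km = 6.894×10⁶ m.
Circular speed v_c = √(μ/r) = 7604 m/s.
Escape speed v_esc = √(2μ/r) = √2 × v_c = 10750 m/s.
Δv = v_esc − v_c = 3150 m/s = 3.150 km/s.

Δv ≈ 3.15 km/s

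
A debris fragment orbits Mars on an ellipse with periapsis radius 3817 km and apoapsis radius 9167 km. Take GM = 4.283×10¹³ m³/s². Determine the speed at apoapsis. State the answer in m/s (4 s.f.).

Semi-major axis a = (r_p + r_a)/2 = 6492.0 km = 6.492×10⁶ m.
Vis-viva: v² = μ(2/r − 1/a) = 4.283×10¹³ × (2.182×10⁻⁷ − 1.540×10⁻⁷) = 2.747×10⁶ m²/s².
v = 1657 m/s.

v ≈ 1657 m/s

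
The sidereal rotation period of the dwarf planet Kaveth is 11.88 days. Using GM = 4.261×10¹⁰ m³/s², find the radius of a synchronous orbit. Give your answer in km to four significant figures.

T = 11.88 days = 1.026×10⁶ s.
A synchronous orbit has period T, so by Kepler's third law a = (μT²/4π²)^(1/3).
μT²/4π² = 4.261×10¹⁰ × (1.026×10⁶)² / 39.48 = 1.137×10²¹ m³.
a = 1.044×10⁷ m = 10438 km.

r_sync ≈ 10440 km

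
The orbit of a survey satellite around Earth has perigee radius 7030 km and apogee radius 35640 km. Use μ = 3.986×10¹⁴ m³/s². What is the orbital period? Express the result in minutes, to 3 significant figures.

T ≈ 517 minutes

Semi-major axis a = (r_p + r_a)/2 = (7030.0 + 35640)/2 = 21335 km = 2.134×10⁷ m.
By Kepler's third law T = 2π√(a³/μ) = 2π × 4.936×10³ = 3.101×10⁴ s.
= 516.9 minutes.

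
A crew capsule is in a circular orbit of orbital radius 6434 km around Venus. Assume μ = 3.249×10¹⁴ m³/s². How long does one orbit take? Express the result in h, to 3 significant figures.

T ≈ 1.58 h

r = 6434 km = 6.434×10⁶ m.
Kepler's third law: T = 2π√(r³/μ) = 2π√((6.434×10⁶)³ / 3.249×10¹⁴).
r³/μ = 8.198×10⁵ s², so T = 2π × 9.054×10² = 5.689×10³ s.
Converting: 5.689×10³ s ÷ 3600 = 1.580 h.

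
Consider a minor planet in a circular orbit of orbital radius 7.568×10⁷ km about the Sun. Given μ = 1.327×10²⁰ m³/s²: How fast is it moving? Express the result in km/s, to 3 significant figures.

r = 7.568×10⁷ km = 7.568×10¹⁰ m.
For a circular orbit v = √(μ/r) = √(1.327×10²⁰ / 7.568×10¹⁰) = √(1.753×10⁹) = 41870 m/s.
That is 41.87 km/s.

v ≈ 41.9 km/s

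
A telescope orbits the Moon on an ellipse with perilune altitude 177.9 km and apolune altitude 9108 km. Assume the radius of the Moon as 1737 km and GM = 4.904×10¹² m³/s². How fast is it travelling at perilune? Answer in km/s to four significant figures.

r_p = 1737 + 177.9 = 1914.9 km = 1.9149×10⁶ m.
r_a = 1737 + 9108 = 10845 km = 1.0845×10⁷ m.
Semi-major axis a = (r_p + r_a)/2 = 6379.9 km = 6.380×10⁶ m.
Vis-viva: v² = μ(2/r − 1/a) = 4.904×10¹² × (1.044×10⁻⁶ − 1.567×10⁻⁷) = 4.353×10⁶ m²/s².
v = 2086 m/s = 2.086 km/s.

v ≈ 2.086 km/s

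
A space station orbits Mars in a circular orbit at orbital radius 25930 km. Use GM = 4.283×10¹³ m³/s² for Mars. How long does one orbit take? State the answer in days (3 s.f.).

T ≈ 1.47 days

r = 25930 km = 2.593×10⁷ m.
Kepler's third law: T = 2π√(r³/μ) = 2π√((2.593×10⁷)³ / 4.283×10¹³).
r³/μ = 4.071×10⁸ s², so T = 2π × 2.018×10⁴ = 1.268×10⁵ s.
Converting: 1.268×10⁵ s ÷ 86400 = 1.467 days.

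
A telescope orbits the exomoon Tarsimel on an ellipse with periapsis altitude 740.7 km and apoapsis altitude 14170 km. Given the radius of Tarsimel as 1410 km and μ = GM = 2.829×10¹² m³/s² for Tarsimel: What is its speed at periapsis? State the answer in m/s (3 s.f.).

v ≈ 1520 m/s

r_p = 1410 + 740.7 = 2150.7 km = 2.1507×10⁶ m.
r_a = 1410 + 14170 = 15580 km = 1.5580×10⁷ m.
Semi-major axis a = (r_p + r_a)/2 = 8865.4 km = 8.865×10⁶ m.
Vis-viva: v² = μ(2/r − 1/a) = 2.829×10¹² × (9.299×10⁻⁷ − 1.128×10⁻⁷) = 2.312×10⁶ m²/s².
v = 1520 m/s.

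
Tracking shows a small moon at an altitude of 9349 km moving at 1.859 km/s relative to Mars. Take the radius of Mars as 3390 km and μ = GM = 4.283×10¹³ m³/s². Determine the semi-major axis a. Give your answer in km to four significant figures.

r = 3390 + 9349 = 12739 km = 1.274×10⁷ m.
Specific orbital energy ε = v²/2 − μ/r = (1859)²/2 − 4.283×10¹³/1.274×10⁷ = -1.634×10⁶ J/kg.
Since ε = −μ/(2a), a = −μ/(2ε) = 1.310×10⁷ m = 13104 km.

a ≈ 13100 km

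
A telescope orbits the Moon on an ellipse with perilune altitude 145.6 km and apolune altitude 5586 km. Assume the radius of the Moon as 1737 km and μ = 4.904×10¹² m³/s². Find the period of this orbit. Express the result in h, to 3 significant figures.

T ≈ 7.78 h

r_p = 1737 + 145.6 = 1882.6 km = 1.8826×10⁶ m.
r_a = 1737 + 5586 = 7323.0 km = 7.3230×10⁶ m.
Semi-major axis a = (r_p + r_a)/2 = (1882.6 + 7323.0)/2 = 4602.8 km = 4.603×10⁶ m.
By Kepler's third law T = 2π√(a³/μ) = 2π × 4.459×10³ = 2.802×10⁴ s.
= 7.783 h.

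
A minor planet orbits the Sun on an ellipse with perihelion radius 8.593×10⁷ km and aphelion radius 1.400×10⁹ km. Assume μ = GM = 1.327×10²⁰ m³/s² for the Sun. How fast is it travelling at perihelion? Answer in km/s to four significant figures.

v ≈ 53.94 km/s

Semi-major axis a = (r_p + r_a)/2 = 7.4296×10⁸ km = 7.430×10¹¹ m.
Vis-viva: v² = μ(2/r − 1/a) = 1.327×10²⁰ × (2.327×10⁻¹¹ − 1.346×10⁻¹²) = 2.910×10⁹ m²/s².
v = 53940 m/s = 53.94 km/s.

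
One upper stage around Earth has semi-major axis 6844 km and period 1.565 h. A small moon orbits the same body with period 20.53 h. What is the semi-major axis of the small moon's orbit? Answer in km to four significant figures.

Kepler's third law: a³ ∝ T², so a₂ = a₁ (T₂/T₁)^(2/3).
T₂/T₁ = 13.12, (T₂/T₁)^(2/3) = 5.562.
a₂ = 6844 × 5.562 = 38070 km.

a₂ ≈ 38070 km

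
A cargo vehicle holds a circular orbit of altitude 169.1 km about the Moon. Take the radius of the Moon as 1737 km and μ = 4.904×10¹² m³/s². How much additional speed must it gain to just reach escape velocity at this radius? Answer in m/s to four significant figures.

r = 1737 + 169.1 = 1906.1 km = 1.9061×10⁶ m.
Circular speed v_c = √(μ/r) = 1604 m/s.
Escape speed v_esc = √(2μ/r) = √2 × v_c = 2268 m/s.
Δv = v_esc − v_c = 664.4 m/s.

Δv ≈ 664.4 m/s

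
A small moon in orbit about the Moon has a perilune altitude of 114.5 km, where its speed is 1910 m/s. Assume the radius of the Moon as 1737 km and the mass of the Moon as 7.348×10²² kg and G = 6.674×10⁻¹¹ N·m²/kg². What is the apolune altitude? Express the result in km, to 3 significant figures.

μ = GM = 6.674×10⁻¹¹ × 7.348×10²² = 4.904×10¹² m³/s².
r_p = 1737 + 114.5 = 1851.5 km = 1.852×10⁶ m.
Specific energy ε = v²/2 − μ/r = -8.246×10⁵ J/kg, so a = −μ/(2ε) = 2.973×10⁶ m.
The apsides satisfy r_p + r_a = 2a, so the apolune radius is 2a − r_p = 4.095×10⁶ m = 4095.4 km.
Apolune altitude = 4095.4 − 1737 = 2358.4 km.

apolune altitude ≈ 2360 km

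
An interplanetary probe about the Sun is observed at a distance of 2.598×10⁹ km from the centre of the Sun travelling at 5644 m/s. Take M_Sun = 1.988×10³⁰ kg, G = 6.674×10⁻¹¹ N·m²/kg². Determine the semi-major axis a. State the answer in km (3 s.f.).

a ≈ 1.89×10⁹ km

μ = GM = 6.674×10⁻¹¹ × 1.988×10³⁰ = 1.327×10²⁰ m³/s².
r = 2.598×10¹² m.
Specific orbital energy ε = v²/2 − μ/r = (5644)²/2 − 1.327×10²⁰/2.598×10¹² = -3.514×10⁷ J/kg.
Since ε = −μ/(2a), a = −μ/(2ε) = 1.888×10¹² m = 1.8877×10⁹ km.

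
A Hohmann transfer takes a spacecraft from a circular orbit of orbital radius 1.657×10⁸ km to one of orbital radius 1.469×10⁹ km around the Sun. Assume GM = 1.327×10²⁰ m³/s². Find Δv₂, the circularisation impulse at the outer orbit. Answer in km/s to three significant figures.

Δv ≈ 5.23 km/s

r₁ = 1.657×10⁸ km = 1.657×10¹¹ m.
r₂ = 1.469×10⁹ km = 1.469×10¹² m.
Transfer ellipse a_t = (r₁ + r₂)/2 = 8.174×10¹¹ m.
At r₁: circular v_c1 = √(μ/r₁) = 28300 m/s; transfer-perihelion v_p = √[μ(2/r₁ − 1/a_t)] = 37940 m/s.
At r₂: circular v_c2 = √(μ/r₂) = 9504 m/s; transfer-aphelion v_a = √[μ(2/r₂ − 1/a_t)] = 4279 m/s.
Δv₂ = v_c2 − v_a = 5225 m/s.
= 5.225 km/s.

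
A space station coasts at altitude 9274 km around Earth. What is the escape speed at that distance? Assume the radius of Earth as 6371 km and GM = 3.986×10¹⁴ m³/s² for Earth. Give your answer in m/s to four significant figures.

r = 6371 + 9274 = 15645 km = 1.5645×10⁷ m.
Escape speed v_esc = √(2μ/r) = √(2 × 3.986×10¹⁴ / 1.564×10⁷) = √(5.096×10⁷) = 7138 m/s.

v_esc ≈ 7138 m/s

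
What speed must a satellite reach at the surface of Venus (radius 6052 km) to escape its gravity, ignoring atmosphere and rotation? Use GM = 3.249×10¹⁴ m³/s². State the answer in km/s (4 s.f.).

r = R = 6.052×10⁶ m.
Escape speed v_esc = √(2μ/r) = √(2 × 3.249×10¹⁴ / 6.052×10⁶) = √(1.074×10⁸) = 10360 m/s.
= 10.36 km/s.

v_esc ≈ 10.36 km/s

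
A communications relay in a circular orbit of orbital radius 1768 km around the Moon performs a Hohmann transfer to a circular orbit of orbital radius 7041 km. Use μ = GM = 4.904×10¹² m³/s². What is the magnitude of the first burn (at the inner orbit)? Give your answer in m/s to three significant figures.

r₁ = 1768 km = 1.768×10⁶ m.
r₂ = 7041 km = 7.041×10⁶ m.
Transfer ellipse a_t = (r₁ + r₂)/2 = 4.404×10⁶ m.
At r₁: circular v_c1 = √(μ/r₁) = 1665 m/s; transfer-perilune v_p = √[μ(2/r₁ − 1/a_t)] = 2106 m/s.
Δv₁ = v_p − v_c1 = 440.3 m/s.

Δv ≈ 440 m/s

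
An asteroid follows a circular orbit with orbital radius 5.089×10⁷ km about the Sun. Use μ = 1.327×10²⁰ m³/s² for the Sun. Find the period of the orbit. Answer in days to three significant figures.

T ≈ 72.5 days

r = 5.089×10⁷ km = 5.089×10¹⁰ m.
Kepler's third law: T = 2π√(r³/μ) = 2π√((5.089×10¹⁰)³ / 1.327×10²⁰).
r³/μ = 9.932×10¹¹ s², so T = 2π × 9.966×10⁵ = 6.262×10⁶ s.
Converting: 6.262×10⁶ s ÷ 86400 = 72.47 days.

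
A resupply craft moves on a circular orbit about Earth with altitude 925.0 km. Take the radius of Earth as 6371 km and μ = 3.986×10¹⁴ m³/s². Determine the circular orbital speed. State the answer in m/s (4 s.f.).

r = 6371 + 925.0 = 7296.0 km = 7.2960×10⁶ m.
For a circular orbit v = √(μ/r) = √(3.986×10¹⁴ / 7.296×10⁶) = √(5.463×10⁷) = 7391 m/s.

v ≈ 7391 m/s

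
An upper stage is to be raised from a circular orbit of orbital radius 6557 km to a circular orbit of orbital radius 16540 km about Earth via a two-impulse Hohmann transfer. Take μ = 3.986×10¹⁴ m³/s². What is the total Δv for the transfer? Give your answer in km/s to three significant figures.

r₁ = 6557 km = 6.557×10⁶ m.
r₂ = 16540 km = 1.654×10⁷ m.
Transfer ellipse a_t = (r₁ + r₂)/2 = 1.155×10⁷ m.
At r₁: circular v_c1 = √(μ/r₁) = 7797 m/s; transfer-perigee v_p = √[μ(2/r₁ − 1/a_t)] = 9331 m/s.
Δv₁ = v_p − v_c1 = 1534 m/s.
At r₂: circular v_c2 = √(μ/r₂) = 4909 m/s; transfer-apogee v_a = √[μ(2/r₂ − 1/a_t)] = 3699 m/s.
Δv₂ = v_c2 − v_a = 1210 m/s.
Total Δv = Δv₁ + Δv₂ = 2744 m/s = 2.744 km/s.

Δv_total ≈ 2.74 km/s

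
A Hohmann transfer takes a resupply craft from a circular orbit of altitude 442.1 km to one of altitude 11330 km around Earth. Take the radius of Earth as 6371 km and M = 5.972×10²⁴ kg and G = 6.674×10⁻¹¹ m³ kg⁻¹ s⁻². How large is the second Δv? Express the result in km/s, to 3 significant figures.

Δv ≈ 1.21 km/s

μ = GM = 6.674×10⁻¹¹ × 5.972×10²⁴ = 3.986×10¹⁴ m³/s².
r₁ = 6371 + 442.1 = 6813.1 km = 6.8131×10⁶ m.
r₂ = 6371 + 11330 = 17701 km = 1.7701×10⁷ m.
Transfer ellipse a_t = (r₁ + r₂)/2 = 1.226×10⁷ m.
At r₁: circular v_c1 = √(μ/r₁) = 7649 m/s; transfer-perigee v_p = √[μ(2/r₁ − 1/a_t)] = 9192 m/s.
At r₂: circular v_c2 = √(μ/r₂) = 4745 m/s; transfer-apogee v_a = √[μ(2/r₂ − 1/a_t)] = 3538 m/s.
Δv₂ = v_c2 − v_a = 1207 m/s.
= 1.207 km/s.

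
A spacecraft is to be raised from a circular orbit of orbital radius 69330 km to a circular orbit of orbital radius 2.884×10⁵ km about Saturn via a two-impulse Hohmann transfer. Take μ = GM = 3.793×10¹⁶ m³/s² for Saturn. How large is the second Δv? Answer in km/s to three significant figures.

r₁ = 69330 km = 6.933×10⁷ m.
r₂ = 2.884×10⁵ km = 2.884×10⁸ m.
Transfer ellipse a_t = (r₁ + r₂)/2 = 1.789×10⁸ m.
At r₁: circular v_c1 = √(μ/r₁) = 23390 m/s; transfer-perikrone v_p = √[μ(2/r₁ − 1/a_t)] = 29700 m/s.
At r₂: circular v_c2 = √(μ/r₂) = 11470 m/s; transfer-apokrone v_a = √[μ(2/r₂ − 1/a_t)] = 7140 m/s.
Δv₂ = v_c2 − v_a = 4328 m/s.
= 4.328 km/s.

Δv ≈ 4.33 km/s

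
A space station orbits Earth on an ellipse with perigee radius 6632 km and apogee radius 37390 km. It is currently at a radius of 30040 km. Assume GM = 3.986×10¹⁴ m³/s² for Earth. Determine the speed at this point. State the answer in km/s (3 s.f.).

Semi-major axis a = (r_p + r_a)/2 = 22011 km = 2.201×10⁷ m.
Vis-viva: v² = μ(2/r − 1/a) = 3.986×10¹⁴ × (6.658×10⁻⁸ − 4.543×10⁻⁸) = 8.429×10⁶ m²/s².
v = 2903 m/s = 2.903 km/s.

v ≈ 2.90 km/s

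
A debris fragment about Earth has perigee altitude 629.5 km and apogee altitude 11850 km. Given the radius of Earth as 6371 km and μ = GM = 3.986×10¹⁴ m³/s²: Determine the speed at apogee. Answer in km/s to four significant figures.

v ≈ 3.485 km/s

r_p = 6371 + 629.5 = 7000.5 km = 7.0005×10⁶ m.
r_a = 6371 + 11850 = 18221 km = 1.8221×10⁷ m.
Semi-major axis a = (r_p + r_a)/2 = 12611 km = 1.261×10⁷ m.
Vis-viva: v² = μ(2/r − 1/a) = 3.986×10¹⁴ × (1.098×10⁻⁷ − 7.930×10⁻⁸) = 1.214×10⁷ m²/s².
v = 3485 m/s = 3.485 km/s.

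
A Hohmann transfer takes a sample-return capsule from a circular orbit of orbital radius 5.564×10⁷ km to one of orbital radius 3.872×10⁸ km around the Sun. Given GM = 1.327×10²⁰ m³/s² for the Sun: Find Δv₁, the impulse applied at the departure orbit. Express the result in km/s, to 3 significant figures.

Δv ≈ 15.7 km/s

r₁ = 5.564×10⁷ km = 5.564×10¹⁰ m.
r₂ = 3.872×10⁸ km = 3.872×10¹¹ m.
Transfer ellipse a_t = (r₁ + r₂)/2 = 2.214×10¹¹ m.
At r₁: circular v_c1 = √(μ/r₁) = 48840 m/s; transfer-perihelion v_p = √[μ(2/r₁ − 1/a_t)] = 64580 m/s.
Δv₁ = v_p − v_c1 = 15740 m/s.
= 15.74 km/s.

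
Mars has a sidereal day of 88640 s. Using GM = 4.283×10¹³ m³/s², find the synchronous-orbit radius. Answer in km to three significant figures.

r_sync ≈ 20400 km

A synchronous orbit has period T, so by Kepler's third law a = (μT²/4π²)^(1/3).
μT²/4π² = 4.283×10¹³ × (8.864×10⁴)² / 39.48 = 8.524×10²¹ m³.
a = 2.043×10⁷ m = 20428 km.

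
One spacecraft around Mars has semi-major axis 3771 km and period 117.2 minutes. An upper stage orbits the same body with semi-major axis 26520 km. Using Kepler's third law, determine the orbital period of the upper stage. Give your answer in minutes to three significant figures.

Kepler's third law: T² ∝ a³, so T₂ = T₁ (a₂/a₁)^(3/2).
a₂/a₁ = 7.033, (a₂/a₁)^(3/2) = 18.65.
T₂ = 117.2 × 18.65 = 2186 minutes.

T₂ ≈ 2190 minutes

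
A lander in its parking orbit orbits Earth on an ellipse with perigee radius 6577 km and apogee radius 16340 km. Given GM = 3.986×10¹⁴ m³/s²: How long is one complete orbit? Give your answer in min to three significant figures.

Semi-major axis a = (r_p + r_a)/2 = (6577.0 + 16340)/2 = 11458 km = 1.146×10⁷ m.
By Kepler's third law T = 2π√(a³/μ) = 2π × 1.943×10³ = 1.221×10⁴ s.
= 203.4 min.

T ≈ 203 min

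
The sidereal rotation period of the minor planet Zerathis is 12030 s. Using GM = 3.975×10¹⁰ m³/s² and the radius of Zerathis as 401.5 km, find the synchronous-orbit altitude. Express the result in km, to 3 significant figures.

A synchronous orbit has period T, so by Kepler's third law a = (μT²/4π²)^(1/3).
μT²/4π² = 3.975×10¹⁰ × (1.203×10⁴)² / 39.48 = 1.457×10¹⁷ m³.
a = 5.262×10⁵ m = 526.22 km.
Altitude h = a − R = 526.22 − 401.5 = 124.72 km.

h_sync ≈ 125 km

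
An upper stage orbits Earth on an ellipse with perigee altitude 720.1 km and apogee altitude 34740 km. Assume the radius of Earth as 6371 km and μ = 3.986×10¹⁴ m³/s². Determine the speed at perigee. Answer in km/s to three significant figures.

v ≈ 9.79 km/s

r_p = 6371 + 720.1 = 7091.1 km = 7.0911×10⁶ m.
r_a = 6371 + 34740 = 41111 km = 4.1111×10⁷ m.
Semi-major axis a = (r_p + r_a)/2 = 24101 km = 2.410×10⁷ m.
Vis-viva: v² = μ(2/r − 1/a) = 3.986×10¹⁴ × (2.820×10⁻⁷ − 4.149×10⁻⁸) = 9.588×10⁷ m²/s².
v = 9792 m/s = 9.792 km/s.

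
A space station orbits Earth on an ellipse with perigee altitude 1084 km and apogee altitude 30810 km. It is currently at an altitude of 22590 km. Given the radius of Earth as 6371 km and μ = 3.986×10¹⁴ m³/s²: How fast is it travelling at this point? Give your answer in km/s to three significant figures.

r_p = 6371 + 1084 = 7455.0 km = 7.4550×10⁶ m.
r_a = 6371 + 30810 = 37181 km = 3.7181×10⁷ m.
r = 6371 + 22590 = 28961 km = 2.896×10⁷ m.
Semi-major axis a = (r_p + r_a)/2 = 22318 km = 2.232×10⁷ m.
Vis-viva: v² = μ(2/r − 1/a) = 3.986×10¹⁴ × (6.906×10⁻⁸ − 4.481×10⁻⁸) = 9.667×10⁶ m²/s².
v = 3109 m/s = 3.109 km/s.

v ≈ 3.11 km/s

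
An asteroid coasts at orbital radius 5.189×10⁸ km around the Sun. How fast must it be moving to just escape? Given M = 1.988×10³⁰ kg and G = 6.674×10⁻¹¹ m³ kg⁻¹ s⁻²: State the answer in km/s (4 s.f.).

v_esc ≈ 22.61 km/s

μ = GM = 6.674×10⁻¹¹ × 1.988×10³⁰ = 1.327×10²⁰ m³/s².
r = 5.189×10⁸ km = 5.189×10¹¹ m.
Escape speed v_esc = √(2μ/r) = √(2 × 1.327×10²⁰ / 5.189×10¹¹) = √(5.114×10⁸) = 22610 m/s.
= 22.61 km/s.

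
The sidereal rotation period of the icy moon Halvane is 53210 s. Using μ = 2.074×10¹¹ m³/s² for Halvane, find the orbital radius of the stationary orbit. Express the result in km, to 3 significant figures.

A synchronous orbit has period T, so by Kepler's third law a = (μT²/4π²)^(1/3).
μT²/4π² = 2.074×10¹¹ × (5.321×10⁴)² / 39.48 = 1.487×10¹⁹ m³.
a = 2.459×10⁶ m = 2459.3 km.

r_sync ≈ 2460 km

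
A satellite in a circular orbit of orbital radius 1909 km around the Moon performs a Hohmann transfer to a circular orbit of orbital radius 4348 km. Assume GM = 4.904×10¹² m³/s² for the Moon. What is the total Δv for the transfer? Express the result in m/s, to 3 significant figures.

r₁ = 1909 km = 1.909×10⁶ m.
r₂ = 4348 km = 4.348×10⁶ m.
Transfer ellipse a_t = (r₁ + r₂)/2 = 3.128×10⁶ m.
At r₁: circular v_c1 = √(μ/r₁) = 1603 m/s; transfer-perilune v_p = √[μ(2/r₁ − 1/a_t)] = 1890 m/s.
Δv₁ = v_p − v_c1 = 286.7 m/s.
At r₂: circular v_c2 = √(μ/r₂) = 1062 m/s; transfer-apolune v_a = √[μ(2/r₂ − 1/a_t)] = 829.6 m/s.
Δv₂ = v_c2 − v_a = 232.4 m/s.
Total Δv = Δv₁ + Δv₂ = 519.2 m/s.

Δv_total ≈ 519 m/s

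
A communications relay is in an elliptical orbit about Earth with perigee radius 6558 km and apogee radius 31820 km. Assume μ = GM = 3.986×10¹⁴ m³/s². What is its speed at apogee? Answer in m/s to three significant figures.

v ≈ 2070 m/s

Semi-major axis a = (r_p + r_a)/2 = 19189 km = 1.919×10⁷ m.
Vis-viva: v² = μ(2/r − 1/a) = 3.986×10¹⁴ × (6.285×10⁻⁸ − 5.211×10⁻⁸) = 4.281×10⁶ m²/s².
v = 2069 m/s.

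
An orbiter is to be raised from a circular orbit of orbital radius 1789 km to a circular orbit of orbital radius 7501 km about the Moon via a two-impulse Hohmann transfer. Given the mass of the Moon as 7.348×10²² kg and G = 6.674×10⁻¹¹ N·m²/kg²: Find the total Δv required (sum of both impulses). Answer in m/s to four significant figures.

μ = GM = 6.674×10⁻¹¹ × 7.348×10²² = 4.904×10¹² m³/s².
r₁ = 1789 km = 1.789×10⁶ m.
r₂ = 7501 km = 7.501×10⁶ m.
Transfer ellipse a_t = (r₁ + r₂)/2 = 4.645×10⁶ m.
At r₁: circular v_c1 = √(μ/r₁) = 1656 m/s; transfer-perilune v_p = √[μ(2/r₁ − 1/a_t)] = 2104 m/s.
Δv₁ = v_p − v_c1 = 448.3 m/s.
At r₂: circular v_c2 = √(μ/r₂) = 808.6 m/s; transfer-apolune v_a = √[μ(2/r₂ − 1/a_t)] = 501.8 m/s.
Δv₂ = v_c2 − v_a = 306.8 m/s.
Total Δv = Δv₁ + Δv₂ = 755.1 m/s.

Δv_total ≈ 755.1 m/s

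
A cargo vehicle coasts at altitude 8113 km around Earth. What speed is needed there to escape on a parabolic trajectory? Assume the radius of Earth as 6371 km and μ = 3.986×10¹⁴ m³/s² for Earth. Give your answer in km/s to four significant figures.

r = 6371 + 8113 = 14484 km = 1.4484×10⁷ m.
Escape speed v_esc = √(2μ/r) = √(2 × 3.986×10¹⁴ / 1.448×10⁷) = √(5.504×10⁷) = 7419 m/s.
= 7.419 km/s.

v_esc ≈ 7.419 km/s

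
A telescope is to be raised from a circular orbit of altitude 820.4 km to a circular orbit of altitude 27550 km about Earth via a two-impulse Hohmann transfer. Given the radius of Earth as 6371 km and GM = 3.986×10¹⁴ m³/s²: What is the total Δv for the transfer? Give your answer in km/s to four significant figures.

Δv_total ≈ 3.519 km/s

r₁ = 6371 + 820.4 = 7191.4 km = 7.1914×10⁶ m.
r₂ = 6371 + 27550 = 33921 km = 3.3921×10⁷ m.
Transfer ellipse a_t = (r₁ + r₂)/2 = 2.056×10⁷ m.
At r₁: circular v_c1 = √(μ/r₁) = 7445 m/s; transfer-perigee v_p = √[μ(2/r₁ − 1/a_t)] = 9564 m/s.
Δv₁ = v_p − v_c1 = 2119 m/s.
At r₂: circular v_c2 = √(μ/r₂) = 3428 m/s; transfer-apogee v_a = √[μ(2/r₂ − 1/a_t)] = 2028 m/s.
Δv₂ = v_c2 − v_a = 1400 m/s.
Total Δv = Δv₁ + Δv₂ = 3519 m/s = 3.519 km/s.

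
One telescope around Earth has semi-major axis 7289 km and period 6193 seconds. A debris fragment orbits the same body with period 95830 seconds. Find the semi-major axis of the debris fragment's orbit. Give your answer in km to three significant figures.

a₂ ≈ 45300 km

Kepler's third law: a³ ∝ T², so a₂ = a₁ (T₂/T₁)^(2/3).
T₂/T₁ = 15.47, (T₂/T₁)^(2/3) = 6.210.
a₂ = 7289 × 6.210 = 45260 km.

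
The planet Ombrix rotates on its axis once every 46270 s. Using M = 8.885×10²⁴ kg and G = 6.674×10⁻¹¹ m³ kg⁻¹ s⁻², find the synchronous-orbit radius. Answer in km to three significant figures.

r_sync ≈ 31800 km

μ = GM = 6.674×10⁻¹¹ × 8.885×10²⁴ = 5.930×10¹⁴ m³/s².
A synchronous orbit has period T, so by Kepler's third law a = (μT²/4π²)^(1/3).
μT²/4π² = 5.930×10¹⁴ × (4.627×10⁴)² / 39.48 = 3.216×10²² m³.
a = 3.180×10⁷ m = 31800 km.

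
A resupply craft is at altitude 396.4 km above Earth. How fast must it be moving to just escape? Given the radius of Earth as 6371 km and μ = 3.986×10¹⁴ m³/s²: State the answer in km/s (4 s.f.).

r = 6371 + 396.4 = 6767.4 km = 6.7674×10⁶ m.
Escape speed v_esc = √(2μ/r) = √(2 × 3.986×10¹⁴ / 6.767×10⁶) = √(1.178×10⁸) = 10850 m/s.
= 10.85 km/s.

v_esc ≈ 10.85 km/s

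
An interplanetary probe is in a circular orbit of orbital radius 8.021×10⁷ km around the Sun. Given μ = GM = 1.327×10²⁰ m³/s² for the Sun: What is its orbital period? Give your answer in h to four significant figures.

r = 8.021×10⁷ km = 8.021×10¹⁰ m.
Kepler's third law: T = 2π√(r³/μ) = 2π√((8.021×10¹⁰)³ / 1.327×10²⁰).
r³/μ = 3.889×10¹² s², so T = 2π × 1.972×10⁶ = 1.239×10⁷ s.
Converting: 1.239×10⁷ s ÷ 3600 = 3442 h.

T ≈ 3442 h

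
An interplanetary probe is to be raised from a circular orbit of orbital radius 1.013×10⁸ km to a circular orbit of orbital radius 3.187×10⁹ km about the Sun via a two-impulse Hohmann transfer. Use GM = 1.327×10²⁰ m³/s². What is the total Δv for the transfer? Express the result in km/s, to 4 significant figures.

Δv_total ≈ 19.05 km/s

r₁ = 1.013×10⁸ km = 1.013×10¹¹ m.
r₂ = 3.187×10⁹ km = 3.187×10¹² m.
Transfer ellipse a_t = (r₁ + r₂)/2 = 1.644×10¹² m.
At r₁: circular v_c1 = √(μ/r₁) = 36190 m/s; transfer-perihelion v_p = √[μ(2/r₁ − 1/a_t)] = 50390 m/s.
Δv₁ = v_p − v_c1 = 14200 m/s.
At r₂: circular v_c2 = √(μ/r₂) = 6453 m/s; transfer-aphelion v_a = √[μ(2/r₂ − 1/a_t)] = 1602 m/s.
Δv₂ = v_c2 − v_a = 4851 m/s.
Total Δv = Δv₁ + Δv₂ = 19050 m/s = 19.05 km/s.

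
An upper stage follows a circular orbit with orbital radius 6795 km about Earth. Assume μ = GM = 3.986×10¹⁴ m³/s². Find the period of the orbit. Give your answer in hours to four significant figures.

r = 6795 km = 6.795×10⁶ m.
Kepler's third law: T = 2π√(r³/μ) = 2π√((6.795×10⁶)³ / 3.986×10¹⁴).
r³/μ = 7.871×10⁵ s², so T = 2π × 8.872×10² = 5.574×10³ s.
Converting: 5.574×10³ s ÷ 3600 = 1.548 hours.

T ≈ 1.548 hours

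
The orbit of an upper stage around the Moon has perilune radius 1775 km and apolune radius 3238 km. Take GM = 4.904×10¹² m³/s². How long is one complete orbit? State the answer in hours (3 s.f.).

T ≈ 3.13 hours

Semi-major axis a = (r_p + r_a)/2 = (1775.0 + 3238.0)/2 = 2506.5 km = 2.506×10⁶ m.
By Kepler's third law T = 2π√(a³/μ) = 2π × 1.792×10³ = 1.126×10⁴ s.
= 3.128 hours.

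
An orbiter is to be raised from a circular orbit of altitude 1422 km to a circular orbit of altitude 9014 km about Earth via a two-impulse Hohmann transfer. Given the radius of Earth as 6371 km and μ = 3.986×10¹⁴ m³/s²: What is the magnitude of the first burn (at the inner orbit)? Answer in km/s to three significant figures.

r₁ = 6371 + 1422 = 7793.0 km = 7.7930×10⁶ m.
r₂ = 6371 + 9014 = 15385 km = 1.5385×10⁷ m.
Transfer ellipse a_t = (r₁ + r₂)/2 = 1.159×10⁷ m.
At r₁: circular v_c1 = √(μ/r₁) = 7152 m/s; transfer-perigee v_p = √[μ(2/r₁ − 1/a_t)] = 8240 m/s.
Δv₁ = v_p − v_c1 = 1088 m/s.
= 1.088 km/s.

Δv ≈ 1.09 km/s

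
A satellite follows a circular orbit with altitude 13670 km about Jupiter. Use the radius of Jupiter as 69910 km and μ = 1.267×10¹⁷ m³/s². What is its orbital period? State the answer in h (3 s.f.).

r = 69910 + 13670 = 83580 km = 8.3580×10⁷ m.
Kepler's third law: T = 2π√(r³/μ) = 2π√((8.358×10⁷)³ / 1.267×10¹⁷).
r³/μ = 4.608×10⁶ s², so T = 2π × 2.147×10³ = 1.349×10⁴ s.
Converting: 1.349×10⁴ s ÷ 3600 = 3.747 h.

T ≈ 3.75 h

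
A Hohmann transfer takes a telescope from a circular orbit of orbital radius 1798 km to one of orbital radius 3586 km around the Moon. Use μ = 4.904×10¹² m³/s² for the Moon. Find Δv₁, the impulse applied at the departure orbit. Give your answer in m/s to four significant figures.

Δv ≈ 254.6 m/s

r₁ = 1798 km = 1.798×10⁶ m.
r₂ = 3586 km = 3.586×10⁶ m.
Transfer ellipse a_t = (r₁ + r₂)/2 = 2.692×10⁶ m.
At r₁: circular v_c1 = √(μ/r₁) = 1652 m/s; transfer-perilune v_p = √[μ(2/r₁ − 1/a_t)] = 1906 m/s.
Δv₁ = v_p − v_c1 = 254.6 m/s.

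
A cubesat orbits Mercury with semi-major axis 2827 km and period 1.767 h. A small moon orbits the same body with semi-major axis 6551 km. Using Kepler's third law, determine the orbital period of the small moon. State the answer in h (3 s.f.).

Kepler's third law: T² ∝ a³, so T₂ = T₁ (a₂/a₁)^(3/2).
a₂/a₁ = 2.317, (a₂/a₁)^(3/2) = 3.528.
T₂ = 1.767 × 3.528 = 6.233 h.

T₂ ≈ 6.23 h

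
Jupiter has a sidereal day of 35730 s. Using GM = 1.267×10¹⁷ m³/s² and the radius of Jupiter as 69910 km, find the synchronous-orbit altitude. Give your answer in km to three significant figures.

A synchronous orbit has period T, so by Kepler's third law a = (μT²/4π²)^(1/3).
μT²/4π² = 1.267×10¹⁷ × (3.573×10⁴)² / 39.48 = 4.097×10²⁴ m³.
a = 1.600×10⁸ m = 1.6002×10⁵ km.
Altitude h = a − R = 1.6002×10⁵ − 69910 = 90105 km.

h_sync ≈ 90100 km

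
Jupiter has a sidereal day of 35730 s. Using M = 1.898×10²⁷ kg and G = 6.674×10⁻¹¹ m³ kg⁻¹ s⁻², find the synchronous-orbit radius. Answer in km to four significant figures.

r_sync ≈ 1.600×10⁵ km

μ = GM = 6.674×10⁻¹¹ × 1.898×10²⁷ = 1.267×10¹⁷ m³/s².
A synchronous orbit has period T, so by Kepler's third law a = (μT²/4π²)^(1/3).
μT²/4π² = 1.267×10¹⁷ × (3.573×10⁴)² / 39.48 = 4.096×10²⁴ m³.
a = 1.600×10⁸ m = 1.6000×10⁵ km.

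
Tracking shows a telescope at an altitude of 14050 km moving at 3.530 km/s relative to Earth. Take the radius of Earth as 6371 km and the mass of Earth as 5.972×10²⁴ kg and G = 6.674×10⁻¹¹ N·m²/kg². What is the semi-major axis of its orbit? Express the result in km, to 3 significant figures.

a ≈ 15000 km

μ = GM = 6.674×10⁻¹¹ × 5.972×10²⁴ = 3.986×10¹⁴ m³/s².
r = 6371 + 14050 = 20421 km = 2.042×10⁷ m.
Specific orbital energy ε = v²/2 − μ/r = (3530)²/2 − 3.986×10¹⁴/2.042×10⁷ = -1.329×10⁷ J/kg.
Since ε = −μ/(2a), a = −μ/(2ε) = 1.500×10⁷ m = 14998 km.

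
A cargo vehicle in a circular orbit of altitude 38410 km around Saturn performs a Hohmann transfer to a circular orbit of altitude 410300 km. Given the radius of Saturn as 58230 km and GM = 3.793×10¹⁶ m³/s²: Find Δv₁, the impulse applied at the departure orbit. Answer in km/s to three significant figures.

r₁ = 58230 + 38410 = 96640 km = 9.6640×10⁷ m.
r₂ = 58230 + 410300 = 468530 km = 4.6853×10⁸ m.
Transfer ellipse a_t = (r₁ + r₂)/2 = 2.826×10⁸ m.
At r₁: circular v_c1 = √(μ/r₁) = 19810 m/s; transfer-perikrone v_p = √[μ(2/r₁ − 1/a_t)] = 25510 m/s.
Δv₁ = v_p − v_c1 = 5699 m/s.
= 5.699 km/s.

Δv ≈ 5.70 km/s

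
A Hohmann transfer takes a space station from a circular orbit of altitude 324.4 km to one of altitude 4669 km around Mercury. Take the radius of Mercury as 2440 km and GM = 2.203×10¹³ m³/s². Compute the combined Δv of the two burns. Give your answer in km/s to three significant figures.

r₁ = 2440 + 324.4 = 2764.4 km = 2.7644×10⁶ m.
r₂ = 2440 + 4669 = 7109.0 km = 7.1090×10⁶ m.
Transfer ellipse a_t = (r₁ + r₂)/2 = 4.937×10⁶ m.
At r₁: circular v_c1 = √(μ/r₁) = 2823 m/s; transfer-periherm v_p = √[μ(2/r₁ − 1/a_t)] = 3388 m/s.
Δv₁ = v_p − v_c1 = 564.6 m/s.
At r₂: circular v_c2 = √(μ/r₂) = 1760 m/s; transfer-apoherm v_a = √[μ(2/r₂ − 1/a_t)] = 1317 m/s.
Δv₂ = v_c2 − v_a = 443.1 m/s.
Total Δv = Δv₁ + Δv₂ = 1008 m/s = 1.008 km/s.

Δv_total ≈ 1.01 km/s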